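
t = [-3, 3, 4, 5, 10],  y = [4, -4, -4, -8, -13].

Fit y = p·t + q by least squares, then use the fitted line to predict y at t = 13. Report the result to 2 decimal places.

Entries of XᵀX: Σt·t = 159, Σt = 19, Σ1 = 5.
For Xᵀy: Σt·y = -210, Σy = -25.
Eliminating q: 5·(row 1) − 19·(row 2) gives 434·p = 5·(-210) − 19·(-25) = -575, so p = -575/434.
Then q = ((-25) − 19·(-575/434))/5 = 15/434.
At t = 13: ŷ = (-575/434)·(13) + (15/434)·(1) = -3730/217.

ŷ = -17.19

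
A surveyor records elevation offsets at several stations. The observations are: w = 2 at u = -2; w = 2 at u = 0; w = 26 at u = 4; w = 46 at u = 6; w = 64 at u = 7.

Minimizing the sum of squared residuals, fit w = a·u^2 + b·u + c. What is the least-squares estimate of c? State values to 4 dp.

c = 1.9818

Sums needed: Σu^2·u^2 = 3969, Σu^2·u = 615, Σu^2 = 105, Σu·u = 105, Σu = 15, Σ1 = 5.
And Σu^2·w = 5216, Σu·w = 824, Σw = 140.
XᵀX·[a, b, c]ᵀ = Xᵀw becomes [[3969, 615, 105]; [615, 105, 15]; [105, 15, 5]]·[a, b, c]ᵀ = [5216, 824, 140]ᵀ.
Inverting the 3×3 Gram matrix, [a, b, c]ᵀ = [32/33, 311/165, 109/55]ᵀ.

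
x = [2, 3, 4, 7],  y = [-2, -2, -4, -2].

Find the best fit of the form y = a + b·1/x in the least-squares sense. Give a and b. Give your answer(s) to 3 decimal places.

a = -3.009, b = 1.660

Normal-equation sums: Σ1 = 4, Σ1/x = 103/84, Σ1/x·1/x = 3133/7056.
And Σy = -10, Σ1/x·y = -62/21.
MᵀM·[a, b]ᵀ = Mᵀy becomes [[4, 103/84]; [103/84, 3133/7056]]·[a, b]ᵀ = [-10, -62/21]ᵀ.
det = 4·(3133/7056) − (103/84)² = 641/2352.
a = ((-10)·(3133/7056) − (103/84)·(-62/21))/(641/2352) = -5786/1923; b = (4·(-62/21) − (103/84)·(-10))/(641/2352) = 1064/641.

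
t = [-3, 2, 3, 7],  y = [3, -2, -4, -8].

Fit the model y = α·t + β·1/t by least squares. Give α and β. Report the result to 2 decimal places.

Entries of MᵀM: Σt·t = 71, Σt·1/t = 4, Σ1/t·1/t = 869/1764.
For Mᵀy: Σt·y = -81, Σ1/t·y = -94/21.
Normal equations: [[71, 4]; [4, 869/1764]]·[α, β]ᵀ = [-81, -94/21]ᵀ.
Δ = 71·(869/1764) − 4² = 33475/1764.
α = ((-81)·(869/1764) − 4·(-94/21))/(33475/1764) = -597/515; β = (71·(-94/21) − 4·(-81))/(33475/1764) = 168/515.

α = -1.16, β = 0.33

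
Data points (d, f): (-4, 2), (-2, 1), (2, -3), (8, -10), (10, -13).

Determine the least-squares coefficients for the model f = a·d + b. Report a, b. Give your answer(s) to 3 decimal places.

Forming MᵀM = [[188, 14]; [14, 5]] and Mᵀf = [-226, -23]ᵀ gives MᵀM·[a, b]ᵀ = Mᵀf.
det = 188·5 − 14² = 744.
a = ((-226)·5 − 14·(-23))/744 = -101/93; b = (188·(-23) − 14·(-226))/744 = -145/93.

a = -1.086, b = -1.559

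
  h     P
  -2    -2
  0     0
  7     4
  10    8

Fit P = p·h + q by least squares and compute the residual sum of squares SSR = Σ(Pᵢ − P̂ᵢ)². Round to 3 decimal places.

The normal equations are: 153·p + 15·q = 112;  15·p + 4·q = 10.
(Σh·h = 153, Σh = 15, Σ1 = 4, Σh·P = 112, ΣP = 10.)
Eliminating q: 4·(row 1) − 15·(row 2) gives 387·p = 4·112 − 15·10 = 298, so p = 298/387.
Then q = (10 − 15·(298/387))/4 = -50/129.
Residuals: -28/387, 50/129, -388/387, 266/387; SSR = 632/387.

SSR = 1.633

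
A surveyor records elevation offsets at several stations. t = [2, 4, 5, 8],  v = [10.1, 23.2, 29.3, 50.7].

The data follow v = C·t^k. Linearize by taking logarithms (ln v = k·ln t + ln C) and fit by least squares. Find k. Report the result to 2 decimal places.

k = 1.16

With ln vᵢ as the transformed response and ln tᵢ as the regressor:
Σln t = 5.7683, Σ(ln t)² = 9.3166, Σln v = 12.7602, Σln t·ln v = 19.5614.
Normal system: [[9.3166, 5.7683]; [5.7683, 4]]·[k, ln C]ᵀ = [19.5614, 12.7602]ᵀ.
Δ = 9.3166·4 − (5.7683)² = 3.9930; k = (19.5614·4 − 5.7683·12.7602)/3.9930 = 1.16220, ln C = (9.3166·12.7602 − 5.7683·19.5614)/3.9930 = 1.51407.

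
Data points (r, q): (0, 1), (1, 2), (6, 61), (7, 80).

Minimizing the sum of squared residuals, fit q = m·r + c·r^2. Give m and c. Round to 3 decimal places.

m = 1.279, c = 1.461

Compute the Gram sums: Σr·r = 86, Σr·r^2 = 560, Σr^2·r^2 = 3698.
For Xᵀq: Σr·q = 928, Σr^2·q = 6118.
Determinant 86·3698 − 560² = 4428.
m = (928·3698 − 560·6118)/4428 = 472/369; c = (86·6118 − 560·928)/4428 = 539/369.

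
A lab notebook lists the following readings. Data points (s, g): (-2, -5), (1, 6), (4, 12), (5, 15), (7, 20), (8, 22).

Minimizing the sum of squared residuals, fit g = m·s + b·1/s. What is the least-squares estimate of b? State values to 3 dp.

Normal-equation sums: Σs·s = 159, Σs·1/s = 6, Σ1/s·1/s = 108861/78400.
Moment sums: Σs·g = 455, Σ1/s·g = 563/28.
XᵀX·[m, b]ᵀ = Xᵀg becomes [[159, 6]; [6, 108861/78400]]·[m, b]ᵀ = [455, 563/28]ᵀ.
det = 159·(108861/78400) − 6² = 14486499/78400.
m = (455·(108861/78400) − 6·(563/28))/(14486499/78400) = 4452595/1609611; b = (159·(563/28) − 6·455)/(14486499/78400) = 4068400/1609611.

b = 2.528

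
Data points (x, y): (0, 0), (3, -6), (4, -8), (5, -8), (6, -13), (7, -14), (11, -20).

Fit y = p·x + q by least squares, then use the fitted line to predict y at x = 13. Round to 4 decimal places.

ŷ = -24.3992

Normal-equation sums: Σx·x = 256, Σx = 36, Σ1 = 7.
Right-hand side: Σx·y = -486, Σy = -69.
Δ = 256·7 − 36² = 496.
p = ((-486)·7 − 36·(-69))/496 = -459/248; q = (256·(-69) − 36·(-486))/496 = -21/62.
At x = 13: ŷ = (-459/248)·(13) + (-21/62)·(1) = -6051/248.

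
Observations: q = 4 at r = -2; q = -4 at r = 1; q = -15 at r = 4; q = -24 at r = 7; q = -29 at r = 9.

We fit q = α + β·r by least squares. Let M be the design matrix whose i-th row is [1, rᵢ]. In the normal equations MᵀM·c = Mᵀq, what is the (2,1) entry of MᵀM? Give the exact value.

Row 2 ↔ basis r, column 1 ↔ basis 1, so (MᵀM)_{2,1} = Σᵢ r = (-2)·(1) + (1)·(1) + (4)·(1) + (7)·(1) + (9)·(1) = 19.

19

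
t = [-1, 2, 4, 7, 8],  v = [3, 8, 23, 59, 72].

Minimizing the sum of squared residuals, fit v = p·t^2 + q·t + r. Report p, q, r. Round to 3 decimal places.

With design matrix X, XᵀX = [[6770, 926, 134]; [926, 134, 20]; [134, 20, 5]] and Xᵀv = [7902, 1094, 165]ᵀ.
Inverting the 3×3 Gram matrix, [p, q, r]ᵀ = [7775/8148, 3111/2716, 11591/4074]ᵀ.

p = 0.954, q = 1.145, r = 2.845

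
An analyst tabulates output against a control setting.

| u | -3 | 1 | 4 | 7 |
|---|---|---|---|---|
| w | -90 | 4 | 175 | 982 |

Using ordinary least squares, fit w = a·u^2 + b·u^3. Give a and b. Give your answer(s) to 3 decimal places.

a = -1.026, b = 3.009

Normal-equation sums: Σu^2·u^2 = 2739, Σu^2·u^3 = 17589, Σu^3·u^3 = 122475.
Moment sums: Σu^2·w = 50112, Σu^3·w = 350460.
Normal equations: [[2739, 17589]; [17589, 122475]]·[a, b]ᵀ = [50112, 350460]ᵀ.
Δ = 2739·122475 − 17589² = 26086104.
a = (50112·122475 − 17589·350460)/26086104 = -247905/241538; b = (2739·350460 − 17589·50112)/26086104 = 66069/21958.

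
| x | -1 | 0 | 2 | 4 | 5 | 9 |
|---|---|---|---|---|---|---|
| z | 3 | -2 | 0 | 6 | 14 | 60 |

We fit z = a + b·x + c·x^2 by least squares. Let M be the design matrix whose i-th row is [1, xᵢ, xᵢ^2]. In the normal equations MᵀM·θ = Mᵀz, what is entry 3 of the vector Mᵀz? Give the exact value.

5309

Entry 3 ↔ basis x^2, so (Mᵀz)_{3} = Σᵢ (x^2)·zᵢ = (1)·(3) + (0)·(-2) + (4)·(0) + (16)·(6) + (25)·(14) + (81)·(60) = 5309.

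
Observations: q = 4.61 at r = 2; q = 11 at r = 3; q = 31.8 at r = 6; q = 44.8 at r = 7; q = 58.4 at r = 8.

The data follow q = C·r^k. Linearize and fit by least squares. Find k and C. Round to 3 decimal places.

k = 1.773, C = 1.424

Taking logs, ln q = k·ln r + ln C, so regress ln q on ln r.
Σln r = 7.6089, Σ(ln r)² = 13.0084, Σln q = 15.2551, Σln r·ln q = 25.7487.
Equations: 13.0084·k + 7.6089·ln C = 25.7487;  7.6089·k + 5·ln C = 15.2551.
Δ = 13.0084·5 − (7.6089)² = 7.1473; k = (25.7487·5 − 7.6089·15.2551)/7.1473 = 1.77258, ln C = (13.0084·15.2551 − 7.6089·25.7487)/7.1473 = 0.35356, so C = exp(0.35356) = 1.42413.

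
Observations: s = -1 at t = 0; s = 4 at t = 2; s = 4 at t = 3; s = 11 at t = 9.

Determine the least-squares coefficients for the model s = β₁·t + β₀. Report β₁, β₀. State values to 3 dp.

β₁ = 1.244, β₀ = 0.144

With design matrix A, AᵀA = [[94, 14]; [14, 4]] and Aᵀs = [119, 18]ᵀ.
det = 94·4 − 14² = 180.
β₁ = (119·4 − 14·18)/180 = 56/45; β₀ = (94·18 − 14·119)/180 = 13/90.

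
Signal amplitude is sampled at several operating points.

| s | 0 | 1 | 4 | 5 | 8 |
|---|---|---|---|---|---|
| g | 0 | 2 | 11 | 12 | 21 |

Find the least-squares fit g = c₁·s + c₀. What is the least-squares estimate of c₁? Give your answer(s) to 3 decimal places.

c₁ = 2.631

XᵀX·[c₁, c₀]ᵀ = Xᵀg reads: 106·c₁ + 18·c₀ = 274;  18·c₁ + 5·c₀ = 46.
det = 106·5 − 18² = 206.
c₁ = (274·5 − 18·46)/206 = 271/103; c₀ = (106·46 − 18·274)/206 = -28/103.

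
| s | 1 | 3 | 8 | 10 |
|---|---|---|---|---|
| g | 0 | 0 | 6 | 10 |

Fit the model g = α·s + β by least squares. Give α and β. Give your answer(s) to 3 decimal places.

Setting ∂/∂α … = 0 gives: 174·α + 22·β = 148;  22·α + 4·β = 16.
(Σs·s = 174, Σs = 22, Σ1 = 4, Σs·g = 148, Σg = 16.)
Δ = 174·4 − 22² = 212.
α = (148·4 − 22·16)/212 = 60/53; β = (174·16 − 22·148)/212 = -118/53.

α = 1.132, β = -2.226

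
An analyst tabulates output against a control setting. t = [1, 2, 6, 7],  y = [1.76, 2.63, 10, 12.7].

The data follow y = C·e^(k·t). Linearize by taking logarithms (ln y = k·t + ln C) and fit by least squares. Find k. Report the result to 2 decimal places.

k = 0.33

Linearized form: ln y = k·t + ln C. From the 4 transformed points,
XᵀX = [[90.0000, 16.0000]; [16.0000, 4]], rhs = [34.1060, 6.3765]ᵀ  (here Σt = 16.0000, Σ(t)² = 90.0000, Σln y = 6.3765, Σt·ln y = 34.1060).
Solving (det = 104.0000): k = 0.33077, ln C = 0.27103.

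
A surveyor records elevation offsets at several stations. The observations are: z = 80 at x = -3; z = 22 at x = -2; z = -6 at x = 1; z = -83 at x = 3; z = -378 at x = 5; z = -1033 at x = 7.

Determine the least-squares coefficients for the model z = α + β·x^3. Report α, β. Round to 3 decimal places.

α = -2.030, β = -3.006

With design matrix M, MᵀM = [[6, 461]; [461, 134797]] and Mᵀz = [-1398, -406152]ᵀ.
Eliminating β: 134797·(row 1) − 461·(row 2) gives 596261·α = 134797·(-1398) − 461·(-406152) = -1210134, so α = -1210134/596261.
Then β = ((-406152) − 461·(-1210134/596261))/134797 = -1792434/596261.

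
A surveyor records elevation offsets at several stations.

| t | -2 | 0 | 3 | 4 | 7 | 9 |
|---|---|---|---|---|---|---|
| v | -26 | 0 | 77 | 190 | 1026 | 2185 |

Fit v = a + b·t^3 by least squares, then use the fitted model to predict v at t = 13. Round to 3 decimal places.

v̂ = 6587.884

Setting ∂/∂a … = 0 gives: 6·a + 1155·b = 3452;  1155·a + 653979·b = 1959230.
(Σ1 = 6, Σt^3 = 1155, Σt^3·t^3 = 653979, Σv = 3452, Σt^3·v = 1959230.)
det = 6·653979 − 1155² = 2589849.
a = (3452·653979 − 1155·1959230)/2589849 = -597238/287761; b = (6·1959230 − 1155·3452)/2589849 = 2589440/863283.
At t = 13: v̂ = (-597238/287761)·(1) + (2589440/863283)·(2197) = 5687207966/863283.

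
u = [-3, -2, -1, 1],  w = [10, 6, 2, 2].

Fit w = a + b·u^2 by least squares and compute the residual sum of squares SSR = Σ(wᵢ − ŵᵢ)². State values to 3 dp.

SSR = 0.749

Compute the Gram sums: Σ1 = 4, Σu^2 = 15, Σu^2·u^2 = 99.
Moment sums: Σw = 20, Σu^2·w = 118.
Δ = 4·99 − 15² = 171.
a = (20·99 − 15·118)/171 = 70/57; b = (4·118 − 15·20)/171 = 172/171.
Residuals: -16/57, 128/171, -40/171, -40/171; SSR = 128/171.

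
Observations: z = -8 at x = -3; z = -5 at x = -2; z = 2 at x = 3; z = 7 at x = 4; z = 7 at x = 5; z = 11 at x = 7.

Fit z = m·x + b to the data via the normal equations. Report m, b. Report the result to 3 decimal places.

m = 1.857, b = -2.000

The normal equations are: 112·m + 14·b = 180;  14·m + 6·b = 14.
Determinant 112·6 − 14² = 476.
m = (180·6 − 14·14)/476 = 13/7; b = (112·14 − 14·180)/476 = -2.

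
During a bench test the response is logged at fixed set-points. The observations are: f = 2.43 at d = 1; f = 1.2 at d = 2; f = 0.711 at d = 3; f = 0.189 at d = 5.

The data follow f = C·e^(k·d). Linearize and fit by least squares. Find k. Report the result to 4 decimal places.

k = -0.6314

Taking logs, ln f = k·d + ln C, so regress ln f on d.
Σd = 11.0000, Σ(d)² = 39.0000, Σln f = -0.9369, Σd·ln f = -8.1008.
Equations: 39.0000·k + 11.0000·ln C = -8.1008;  11.0000·k + 4·ln C = -0.9369.
Slope k = (n·Σd·ln f − Σd·Σln f)/(n·Σ(d)² − (Σd)²) = (4·-8.1008 − 11.0000·-0.9369)/35.0000 = -0.63135; ln C = (Σln f − k·Σd)/n = 1.50200.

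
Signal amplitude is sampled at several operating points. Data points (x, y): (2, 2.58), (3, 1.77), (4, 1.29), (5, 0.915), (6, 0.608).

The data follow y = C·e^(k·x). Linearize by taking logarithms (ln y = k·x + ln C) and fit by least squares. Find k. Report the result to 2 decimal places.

Let Y = ln y. Fitting Y = k·x + ln C by least squares:
XᵀX = [[90.0000, 20.0000]; [20.0000, 5]], rhs = [1.1974, 1.1870]ᵀ  (here Σx = 20.0000, Σ(x)² = 90.0000, Σln y = 1.1870, Σx·ln y = 1.1974).
Δ = 90.0000·5 − (20.0000)² = 50.0000; k = (1.1974·5 − 20.0000·1.1870)/50.0000 = -0.35506, ln C = (90.0000·1.1870 − 20.0000·1.1974)/50.0000 = 1.65762.

k = -0.36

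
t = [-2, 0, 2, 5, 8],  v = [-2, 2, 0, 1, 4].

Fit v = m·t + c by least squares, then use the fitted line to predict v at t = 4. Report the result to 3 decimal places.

v̂ = 1.620

Sums needed: Σt·t = 97, Σt = 13, Σ1 = 5.
Right-hand side: Σt·v = 41, Σv = 5.
Normal equations: [[97, 13]; [13, 5]]·[m, c]ᵀ = [41, 5]ᵀ.
Determinant 97·5 − 13² = 316.
m = (41·5 − 13·5)/316 = 35/79; c = (97·5 − 13·41)/316 = -12/79.
At t = 4: v̂ = (35/79)·(4) + (-12/79)·(1) = 128/79.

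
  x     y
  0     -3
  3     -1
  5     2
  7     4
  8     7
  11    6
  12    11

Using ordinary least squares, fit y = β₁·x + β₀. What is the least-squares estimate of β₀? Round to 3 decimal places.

The normal equations are: 412·β₁ + 46·β₀ = 289;  46·β₁ + 7·β₀ = 26.
(Σx·x = 412, Σx = 46, Σ1 = 7, Σx·y = 289, Σy = 26.)
Determinant 412·7 − 46² = 768.
β₁ = (289·7 − 46·26)/768 = 827/768; β₀ = (412·26 − 46·289)/768 = -1291/384.

β₀ = -3.362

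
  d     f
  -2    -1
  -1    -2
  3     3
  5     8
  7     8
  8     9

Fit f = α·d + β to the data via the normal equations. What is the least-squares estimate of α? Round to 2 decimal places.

α = 1.14

Compute the Gram sums: Σd·d = 152, Σd = 20, Σ1 = 6.
Right-hand side: Σd·f = 181, Σf = 25.
MᵀM·[α, β]ᵀ = Mᵀf becomes [[152, 20]; [20, 6]]·[α, β]ᵀ = [181, 25]ᵀ.
Eliminating β: 6·(row 1) − 20·(row 2) gives 512·α = 6·181 − 20·25 = 586, so α = 293/256.
Then β = (25 − 20·(293/256))/6 = 45/128.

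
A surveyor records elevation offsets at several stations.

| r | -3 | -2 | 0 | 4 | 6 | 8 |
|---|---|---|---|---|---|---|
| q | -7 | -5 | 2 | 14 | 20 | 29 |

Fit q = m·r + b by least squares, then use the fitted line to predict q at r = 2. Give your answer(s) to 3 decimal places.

The normal system XᵀX·[m, b]ᵀ = Xᵀq is [[129, 13]; [13, 6]]·[m, b]ᵀ = [439, 53]ᵀ.
Eliminating b: 6·(row 1) − 13·(row 2) gives 605·m = 6·439 − 13·53 = 1945, so m = 389/121.
Then b = (53 − 13·(389/121))/6 = 226/121.
At r = 2: q̂ = (389/121)·(2) + (226/121)·(1) = 1004/121.

q̂ = 8.298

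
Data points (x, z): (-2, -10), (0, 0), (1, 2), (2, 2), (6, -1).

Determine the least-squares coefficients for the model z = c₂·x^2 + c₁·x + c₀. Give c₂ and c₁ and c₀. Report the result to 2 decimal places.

Entries of MᵀM: Σx^2·x^2 = 1329, Σx^2·x = 217, Σx^2 = 45, Σx·x = 45, Σx = 7, Σ1 = 5.
Moment sums: Σx^2·z = -66, Σx·z = 20, Σz = -7.
Row-reducing yields c₂ = -97/182, c₁ = 909/286, c₀ = -1054/1001.

c₂ = -0.53, c₁ = 3.18, c₀ = -1.05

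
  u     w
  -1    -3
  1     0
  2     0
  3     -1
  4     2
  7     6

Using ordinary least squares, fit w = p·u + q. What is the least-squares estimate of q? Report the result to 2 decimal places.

Compute the Gram sums: Σu·u = 80, Σu = 16, Σ1 = 6.
Moment sums: Σu·w = 50, Σw = 4.
AᵀA·[p, q]ᵀ = Aᵀw becomes [[80, 16]; [16, 6]]·[p, q]ᵀ = [50, 4]ᵀ.
Eliminating q: 6·(row 1) − 16·(row 2) gives 224·p = 6·50 − 16·4 = 236, so p = 59/56.
Then q = (4 − 16·(59/56))/6 = -15/7.

q = -2.14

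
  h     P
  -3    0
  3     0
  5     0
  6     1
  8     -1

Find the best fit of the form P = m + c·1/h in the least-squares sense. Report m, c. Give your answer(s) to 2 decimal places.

Entries of MᵀM: Σ1 = 5, Σ1/h = 59/120, Σ1/h·1/h = 489/1600.
And ΣP = 0, Σ1/h·P = 1/24.
Eliminating c: (489/1600)·(row 1) − (59/120)·(row 2) gives (4631/3600)·m = (489/1600)·0 − (59/120)·(1/24) = -59/2880, so m = -295/18524.
Then c = ((1/24) − (59/120)·(-295/18524))/(489/1600) = 750/4631.

m = -0.02, c = 0.16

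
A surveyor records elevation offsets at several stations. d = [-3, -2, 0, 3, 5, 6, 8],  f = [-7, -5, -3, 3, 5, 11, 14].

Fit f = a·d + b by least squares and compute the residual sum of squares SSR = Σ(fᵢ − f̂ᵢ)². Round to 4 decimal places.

Forming XᵀX = [[147, 17]; [17, 7]] and Xᵀf = [243, 18]ᵀ gives XᵀX·[a, b]ᵀ = Xᵀf.
Eliminating b: 7·(row 1) − 17·(row 2) gives 740·a = 7·243 − 17·18 = 1395, so a = 279/148.
Then b = (18 − 17·(279/148))/7 = -297/148.
Residuals: 49/74, 115/148, -147/148, -24/37, -179/74, 251/148, 137/148; SSR = 1781/148.

SSR = 12.0338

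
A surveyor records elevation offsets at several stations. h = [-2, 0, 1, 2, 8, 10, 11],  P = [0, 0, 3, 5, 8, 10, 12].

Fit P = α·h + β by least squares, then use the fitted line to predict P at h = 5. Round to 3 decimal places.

P̂ = 6.060

The normal equations are: 294·α + 30·β = 309;  30·α + 7·β = 38.
(Σh·h = 294, Σh = 30, Σ1 = 7, Σh·P = 309, ΣP = 38.)
det = 294·7 − 30² = 1158.
α = (309·7 − 30·38)/1158 = 341/386; β = (294·38 − 30·309)/1158 = 317/193.
At h = 5: P̂ = (341/386)·(5) + (317/193)·(1) = 2339/386.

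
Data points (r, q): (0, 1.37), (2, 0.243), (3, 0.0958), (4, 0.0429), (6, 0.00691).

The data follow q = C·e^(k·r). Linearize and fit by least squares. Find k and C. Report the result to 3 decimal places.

With ln qᵢ as the transformed response and rᵢ as the regressor:
AᵀA = [[65.0000, 15.0000]; [15.0000, 5]], rhs = [-52.3101, -11.5690]ᵀ  (here Σr = 15.0000, Σ(r)² = 65.0000, Σln q = -11.5690, Σr·ln q = -52.3101).
Δ = 65.0000·5 − (15.0000)² = 100.0000; k = (-52.3101·5 − 15.0000·-11.5690)/100.0000 = -0.88015, ln C = (65.0000·-11.5690 − 15.0000·-52.3101)/100.0000 = 0.32664, so C = exp(0.32664) = 1.38630.

k = -0.880, C = 1.386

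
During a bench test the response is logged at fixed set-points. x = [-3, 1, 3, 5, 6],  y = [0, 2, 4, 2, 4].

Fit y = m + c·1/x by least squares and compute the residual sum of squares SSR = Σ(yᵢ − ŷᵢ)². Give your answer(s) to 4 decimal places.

The normal equations are: 5·m + (41/30)·c = 12;  (41/30)·m + (129/100)·c = 22/5.
Determinant 5·(129/100) − (41/30)² = 1031/225.
m = (12·(129/100) − (41/30)·(22/5))/(1031/225) = 2130/1031; c = (5·(22/5) − (41/30)·12)/(1031/225) = 1260/1031.
Residuals: -1710/1031, -1328/1031, 1574/1031, -320/1031, 1784/1031; SSR = 10136/1031.

SSR = 9.8312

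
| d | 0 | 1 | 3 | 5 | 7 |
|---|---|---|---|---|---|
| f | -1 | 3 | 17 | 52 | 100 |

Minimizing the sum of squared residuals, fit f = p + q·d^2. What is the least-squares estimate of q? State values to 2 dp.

q = 2.05

From the data, Σ1 = 5, Σd^2 = 84, Σd^2·d^2 = 3108.
And Σf = 171, Σd^2·f = 6356.
Normal equations: [[5, 84]; [84, 3108]]·[p, q]ᵀ = [171, 6356]ᵀ.
Determinant 5·3108 − 84² = 8484.
p = (171·3108 − 84·6356)/8484 = -29/101; q = (5·6356 − 84·171)/8484 = 622/303.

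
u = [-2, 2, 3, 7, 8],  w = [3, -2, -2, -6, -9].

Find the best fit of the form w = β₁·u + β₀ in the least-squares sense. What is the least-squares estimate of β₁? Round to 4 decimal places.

β₁ = -1.1104

Setting ∂/∂β₁ … = 0 gives: 130·β₁ + 18·β₀ = -130;  18·β₁ + 5·β₀ = -16.
Δ = 130·5 − 18² = 326.
β₁ = ((-130)·5 − 18·(-16))/326 = -181/163; β₀ = (130·(-16) − 18·(-130))/326 = 130/163.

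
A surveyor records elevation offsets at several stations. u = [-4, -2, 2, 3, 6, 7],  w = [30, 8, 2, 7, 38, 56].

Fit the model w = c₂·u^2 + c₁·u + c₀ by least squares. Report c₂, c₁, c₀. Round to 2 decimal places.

Entries of XᵀX: Σu^2·u^2 = 4066, Σu^2·u = 522, Σu^2 = 118, Σu·u = 118, Σu = 12, Σ1 = 6.
Moment sums: Σu^2·w = 4695, Σu·w = 509, Σw = 141.
Inverting the 3×3 Gram matrix, [c₂, c₁, c₀]ᵀ = [173619/123398, -10466/5609, -27075/61699]ᵀ.

c₂ = 1.41, c₁ = -1.87, c₀ = -0.44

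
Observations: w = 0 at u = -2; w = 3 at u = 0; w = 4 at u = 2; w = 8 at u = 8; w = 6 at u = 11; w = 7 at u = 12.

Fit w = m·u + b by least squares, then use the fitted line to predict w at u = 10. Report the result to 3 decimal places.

ŵ = 6.780

The normal equations are: 337·m + 31·b = 222;  31·m + 6·b = 28.
Δ = 337·6 − 31² = 1061.
m = (222·6 − 31·28)/1061 = 464/1061; b = (337·28 − 31·222)/1061 = 2554/1061.
At u = 10: ŵ = (464/1061)·(10) + (2554/1061)·(1) = 7194/1061.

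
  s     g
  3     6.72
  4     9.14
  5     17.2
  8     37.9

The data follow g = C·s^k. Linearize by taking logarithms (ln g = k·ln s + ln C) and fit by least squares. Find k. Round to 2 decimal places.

k = 1.83

With ln gᵢ as the transformed response and ln sᵢ as the regressor:
Σln s = 6.1738, Σ(ln s)² = 10.0431, Σln g = 10.5976, Σln s·ln g = 17.2977.
Equations: 10.0431·k + 6.1738·ln C = 17.2977;  6.1738·k + 4·ln C = 10.5976.
Solving (det = 2.0569): k = 1.82973, ln C = -0.17469.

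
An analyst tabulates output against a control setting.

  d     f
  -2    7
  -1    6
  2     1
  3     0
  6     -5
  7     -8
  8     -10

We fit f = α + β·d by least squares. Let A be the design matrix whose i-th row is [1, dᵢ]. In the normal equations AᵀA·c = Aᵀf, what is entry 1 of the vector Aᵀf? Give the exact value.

-9

Entry 1 ↔ basis 1, so (Aᵀf)_{1} = Σᵢ fᵢ = (1)·(7) + (1)·(6) + (1)·(1) + (1)·(0) + (1)·(-5) + (1)·(-8) + (1)·(-10) = -9.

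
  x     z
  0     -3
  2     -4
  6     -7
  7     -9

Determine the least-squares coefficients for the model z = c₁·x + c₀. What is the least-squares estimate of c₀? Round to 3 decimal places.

Normal-equation sums: Σx·x = 89, Σx = 15, Σ1 = 4.
For Aᵀz: Σx·z = -113, Σz = -23.
Determinant 89·4 − 15² = 131.
c₁ = ((-113)·4 − 15·(-23))/131 = -107/131; c₀ = (89·(-23) − 15·(-113))/131 = -352/131.

c₀ = -2.687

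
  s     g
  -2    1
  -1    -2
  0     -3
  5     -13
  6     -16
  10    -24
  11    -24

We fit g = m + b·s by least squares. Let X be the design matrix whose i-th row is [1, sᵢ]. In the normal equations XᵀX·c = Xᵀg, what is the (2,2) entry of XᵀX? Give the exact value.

287

Row 2 ↔ basis s, column 2 ↔ basis s, so (XᵀX)_{2,2} = Σᵢ (s)·(s) = (-2)·(-2) + (-1)·(-1) + (0)·(0) + (5)·(5) + (6)·(6) + (10)·(10) + (11)·(11) = 287.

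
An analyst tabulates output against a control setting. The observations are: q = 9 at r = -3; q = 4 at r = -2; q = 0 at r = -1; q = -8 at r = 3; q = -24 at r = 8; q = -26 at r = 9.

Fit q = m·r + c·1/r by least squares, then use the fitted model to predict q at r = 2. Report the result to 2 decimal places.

Normal-equation sums: Σr·r = 168, Σr·1/r = 6, Σ1/r·1/r = 7777/5184.
Moment sums: Σr·q = -485, Σ1/r·q = -122/9.
Determinant 168·(7777/5184) − 6² = 46663/216.
m = ((-485)·(7777/5184) − 6·(-122/9))/(46663/216) = -3350213/1119912; c = (168·(-122/9) − 6·(-485))/(46663/216) = 136656/46663.
At r = 2: q̂ = (-3350213/1119912)·(2) + (136656/46663)·(1/2) = -2530277/559956.

q̂ = -4.52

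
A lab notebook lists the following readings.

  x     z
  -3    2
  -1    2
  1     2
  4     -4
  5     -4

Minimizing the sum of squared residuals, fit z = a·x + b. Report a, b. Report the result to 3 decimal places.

AᵀA·[a, b]ᵀ = Aᵀz reads: 52·a + 6·b = -42;  6·a + 5·b = -2.
Determinant 52·5 − 6² = 224.
a = ((-42)·5 − 6·(-2))/224 = -99/112; b = (52·(-2) − 6·(-42))/224 = 37/56.

a = -0.884, b = 0.661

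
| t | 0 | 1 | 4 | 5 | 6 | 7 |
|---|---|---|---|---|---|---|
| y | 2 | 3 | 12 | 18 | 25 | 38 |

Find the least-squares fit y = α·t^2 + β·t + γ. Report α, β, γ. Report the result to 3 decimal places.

α = 0.897, β = -1.386, γ = 2.661

XᵀX·[α, β, γ]ᵀ = Xᵀy reads: 4579·α + 749·β + 127·γ = 3407;  749·α + 127·β + 23·γ = 557;  127·α + 23·β + 6·γ = 98.
(Σt^2·t^2 = 4579, Σt^2·t = 749, Σt^2 = 127, Σt·t = 127, Σt = 23, Σ1 = 6, Σt^2·y = 3407, Σt·y = 557, Σy = 98.)
Solving the 3×3 system (Gaussian elimination) gives α = 12637/14088, β = -19529/14088, γ = 6247/2348.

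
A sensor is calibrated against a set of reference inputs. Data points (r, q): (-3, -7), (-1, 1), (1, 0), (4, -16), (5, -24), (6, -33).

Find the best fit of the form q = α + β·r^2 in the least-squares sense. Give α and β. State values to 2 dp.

AᵀA·[α, β]ᵀ = Aᵀq reads: 6·α + 88·β = -79;  88·α + 2260·β = -2106.
(Σ1 = 6, Σr^2 = 88, Σr^2·r^2 = 2260, Σq = -79, Σr^2·q = -2106.)
Determinant 6·2260 − 88² = 5816.
α = ((-79)·2260 − 88·(-2106))/5816 = 1697/1454; β = (6·(-2106) − 88·(-79))/5816 = -1421/1454.

α = 1.17, β = -0.98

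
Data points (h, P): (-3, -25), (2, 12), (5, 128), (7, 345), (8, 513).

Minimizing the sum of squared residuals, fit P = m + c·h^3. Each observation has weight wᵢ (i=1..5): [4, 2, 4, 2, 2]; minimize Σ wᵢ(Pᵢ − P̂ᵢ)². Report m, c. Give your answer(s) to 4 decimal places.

m = 2.8481, c = 0.9972

Setting ∂/∂m … = 0 gives: 14·m + 2118·c = 2152;  2118·m + 825130·c = 828874.
Eliminating c: 825130·(row 1) − 2118·(row 2) gives 7065896·m = 825130·2152 − 2118·828874 = 20124628, so m = 5031157/1766474.
Then c = (828874 − 2118·(5031157/1766474))/825130 = 1761575/1766474.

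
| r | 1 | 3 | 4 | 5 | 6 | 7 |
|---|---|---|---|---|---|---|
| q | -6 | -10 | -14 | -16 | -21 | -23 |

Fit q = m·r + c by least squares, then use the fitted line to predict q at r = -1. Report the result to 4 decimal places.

q̂ = 0.7714

Entries of XᵀX: Σr·r = 136, Σr = 26, Σ1 = 6.
Right-hand side: Σr·q = -459, Σq = -90.
XᵀX·[m, c]ᵀ = Xᵀq becomes [[136, 26]; [26, 6]]·[m, c]ᵀ = [-459, -90]ᵀ.
Eliminating c: 6·(row 1) − 26·(row 2) gives 140·m = 6·(-459) − 26·(-90) = -414, so m = -207/70.
Then c = ((-90) − 26·(-207/70))/6 = -153/70.
At r = -1: q̂ = (-207/70)·(-1) + (-153/70)·(1) = 27/35.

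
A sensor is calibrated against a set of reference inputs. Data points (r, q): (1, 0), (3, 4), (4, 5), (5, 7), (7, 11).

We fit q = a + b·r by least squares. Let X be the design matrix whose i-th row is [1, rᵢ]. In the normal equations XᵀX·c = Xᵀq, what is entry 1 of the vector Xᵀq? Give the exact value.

Entry 1 ↔ basis 1, so (Xᵀq)_{1} = Σᵢ qᵢ = (1)·(0) + (1)·(4) + (1)·(5) + (1)·(7) + (1)·(11) = 27.

27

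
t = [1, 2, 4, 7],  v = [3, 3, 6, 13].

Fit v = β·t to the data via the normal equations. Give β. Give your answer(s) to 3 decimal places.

β = 1.771

XᵀX·[β]ᵀ = Xᵀv reads: 70·β = 124.
Hence β = 124 / 70 ≈ 1.77143.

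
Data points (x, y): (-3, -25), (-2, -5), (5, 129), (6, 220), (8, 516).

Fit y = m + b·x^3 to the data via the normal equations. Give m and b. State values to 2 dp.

m = 2.93, b = 1.00

The normal system MᵀM·[m, b]ᵀ = Mᵀy is [[5, 818]; [818, 325218]]·[m, b]ᵀ = [835, 328552]ᵀ.
Δ = 5·325218 − 818² = 956966.
m = (835·325218 − 818·328552)/956966 = 1400747/478483; b = (5·328552 − 818·835)/956966 = 479865/478483.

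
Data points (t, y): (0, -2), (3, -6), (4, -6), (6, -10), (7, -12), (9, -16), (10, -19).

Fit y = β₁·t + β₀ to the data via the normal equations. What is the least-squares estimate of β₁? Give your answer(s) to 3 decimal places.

XᵀX·[β₁, β₀]ᵀ = Xᵀy reads: 291·β₁ + 39·β₀ = -520;  39·β₁ + 7·β₀ = -71.
Determinant 291·7 − 39² = 516.
β₁ = ((-520)·7 − 39·(-71))/516 = -871/516; β₀ = (291·(-71) − 39·(-520))/516 = -127/172.

β₁ = -1.688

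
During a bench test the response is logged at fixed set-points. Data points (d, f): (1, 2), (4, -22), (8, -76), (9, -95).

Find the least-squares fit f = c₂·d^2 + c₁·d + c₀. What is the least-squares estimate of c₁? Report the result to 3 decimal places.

AᵀA·[c₂, c₁, c₀]ᵀ = Aᵀf reads: 10914·c₂ + 1306·c₁ + 162·c₀ = -12909;  1306·c₂ + 162·c₁ + 22·c₀ = -1549;  162·c₂ + 22·c₁ + 4·c₀ = -191.
Inverting the 3×3 Gram matrix, [c₂, c₁, c₀]ᵀ = [-119/142, -261/71, 455/71]ᵀ.

c₁ = -3.676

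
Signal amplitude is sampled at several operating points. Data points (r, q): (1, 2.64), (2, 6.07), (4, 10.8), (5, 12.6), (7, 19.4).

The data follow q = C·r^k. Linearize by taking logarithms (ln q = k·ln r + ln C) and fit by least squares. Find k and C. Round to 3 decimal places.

Let Y = ln q. Fitting Y = k·ln r + ln C by least squares:
Σln r = 5.6348, Σ(ln r)² = 8.7791, Σln q = 10.6527, Σln r·ln q = 14.3967.
Equations: 8.7791·k + 5.6348·ln C = 14.3967;  5.6348·k + 5·ln C = 10.6527.
Δ = 8.7791·5 − (5.6348)² = 12.1448; k = (14.3967·5 − 5.6348·10.6527)/12.1448 = 0.98464, ln C = (8.7791·10.6527 − 5.6348·14.3967)/12.1448 = 1.02089, so C = exp(1.02089) = 2.77565.

k = 0.985, C = 2.776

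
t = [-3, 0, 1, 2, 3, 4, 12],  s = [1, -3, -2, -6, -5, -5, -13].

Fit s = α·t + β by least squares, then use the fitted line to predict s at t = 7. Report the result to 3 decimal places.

Compute the Gram sums: Σt·t = 183, Σt = 19, Σ1 = 7.
Moment sums: Σt·s = -208, Σs = -33.
Normal equations: [[183, 19]; [19, 7]]·[α, β]ᵀ = [-208, -33]ᵀ.
Δ = 183·7 − 19² = 920.
α = ((-208)·7 − 19·(-33))/920 = -829/920; β = (183·(-33) − 19·(-208))/920 = -2087/920.
At t = 7: ŝ = (-829/920)·(7) + (-2087/920)·(1) = -789/92.

ŝ = -8.576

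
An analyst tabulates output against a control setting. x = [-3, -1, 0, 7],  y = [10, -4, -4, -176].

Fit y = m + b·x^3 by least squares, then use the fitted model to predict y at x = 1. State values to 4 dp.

With design matrix A, AᵀA = [[4, 315]; [315, 118379]] and Aᵀy = [-174, -60634]ᵀ.
Eliminating b: 118379·(row 1) − 315·(row 2) gives 374291·m = 118379·(-174) − 315·(-60634) = -1498236, so m = -1498236/374291.
Then b = ((-60634) − 315·(-1498236/374291))/118379 = -187726/374291.
At x = 1: ŷ = (-1498236/374291)·(1) + (-187726/374291)·(1) = -1685962/374291.

ŷ = -4.5044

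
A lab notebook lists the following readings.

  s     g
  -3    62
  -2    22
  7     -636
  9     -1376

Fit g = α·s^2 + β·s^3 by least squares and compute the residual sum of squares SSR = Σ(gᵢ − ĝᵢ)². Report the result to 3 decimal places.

SSR = 5.161

From the data, Σs^2·s^2 = 9059, Σs^2·s^3 = 75581, Σs^3·s^3 = 649883.
Right-hand side: Σs^2·g = -141974, Σs^3·g = -1223102.
Δ = 9059·649883 − 75581² = 174802536.
α = ((-141974)·649883 − 75581·(-1223102))/174802536 = 4910645/4855626; β = (9059·(-1223102) − 75581·(-141974))/174802536 = -9709559/4855626.
Residuals: -294727/269757, 528040/269757, 87722/269757, -5155/29973; SSR = 1392134/269757.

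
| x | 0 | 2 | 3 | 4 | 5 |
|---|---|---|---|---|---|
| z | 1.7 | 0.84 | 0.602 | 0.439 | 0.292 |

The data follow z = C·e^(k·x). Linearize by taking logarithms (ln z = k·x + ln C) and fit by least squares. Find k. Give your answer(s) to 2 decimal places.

Linearized form: ln z = k·x + ln C. From the 5 transformed points,
Sums: Σx = 14.0000, Σ(x)² = 54.0000, Σln z = -2.2055, Σx·ln z = -11.3192.
Normal system: [[54.0000, 14.0000]; [14.0000, 5]]·[k, ln C]ᵀ = [-11.3192, -2.2055]ᵀ.
Slope k = (n·Σx·ln z − Σx·Σln z)/(n·Σ(x)² − (Σx)²) = (5·-11.3192 − 14.0000·-2.2055)/74.0000 = -0.34756; ln C = (Σln z − k·Σx)/n = 0.53207.

k = -0.35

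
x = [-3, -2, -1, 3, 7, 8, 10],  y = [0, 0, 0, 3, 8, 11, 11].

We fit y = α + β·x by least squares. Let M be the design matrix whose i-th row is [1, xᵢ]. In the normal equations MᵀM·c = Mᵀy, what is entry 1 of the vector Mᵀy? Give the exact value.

Entry 1 ↔ basis 1, so (Mᵀy)_{1} = Σᵢ yᵢ = (1)·(0) + (1)·(0) + (1)·(0) + (1)·(3) + (1)·(8) + (1)·(11) + (1)·(11) = 33.

33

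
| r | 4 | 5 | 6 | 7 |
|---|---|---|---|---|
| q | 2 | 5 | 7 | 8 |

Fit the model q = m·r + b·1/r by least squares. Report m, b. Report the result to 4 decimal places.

m = 1.5074, b = -14.7333

MᵀM·[m, b]ᵀ = Mᵀq reads: 126·m + 4·b = 131;  4·m + (26581/176400)·b = 80/21.
(Σr·r = 126, Σr·1/r = 4, Σ1/r·1/r = 26581/176400, Σr·q = 131, Σ1/r·q = 80/21.)
Eliminating b: (26581/176400)·(row 1) − 4·(row 2) gives (4181/1400)·m = (26581/176400)·131 − 4·(80/21) = 794111/176400, so m = 794111/526806.
Then b = ((80/21) − 4·(794111/526806))/(26581/176400) = -61600/4181.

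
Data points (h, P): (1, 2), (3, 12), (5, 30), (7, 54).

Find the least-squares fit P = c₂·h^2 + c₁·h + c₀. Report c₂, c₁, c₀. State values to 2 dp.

Entries of MᵀM: Σh^2·h^2 = 3108, Σh^2·h = 496, Σh^2 = 84, Σh·h = 84, Σh = 16, Σ1 = 4.
And Σh^2·P = 3506, Σh·P = 566, ΣP = 98.
So MᵀM·[c₂, c₁, c₀]ᵀ = MᵀP: [[3108, 496, 84]; [496, 84, 16]; [84, 16, 4]]·[c₂, c₁, c₀]ᵀ = [3506, 566, 98]ᵀ.
Row-reducing yields c₂ = 7/8, c₁ = 17/10, c₀ = -27/40.

c₂ = 0.88, c₁ = 1.70, c₀ = -0.68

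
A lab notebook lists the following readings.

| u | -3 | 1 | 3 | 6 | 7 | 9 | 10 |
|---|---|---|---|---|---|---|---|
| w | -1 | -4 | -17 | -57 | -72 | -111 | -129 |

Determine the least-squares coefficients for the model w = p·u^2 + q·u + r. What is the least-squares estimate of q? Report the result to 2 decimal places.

q = -3.11

The normal equations are: 20421·p + 2289·q + 285·r = -27637;  2289·p + 285·q + 33·r = -3187;  285·p + 33·q + 7·r = -391.
(Σu^2·u^2 = 20421, Σu^2·u = 2289, Σu^2 = 285, Σu·u = 285, Σu = 33, Σ1 = 7, Σu^2·w = -27637, Σu·w = -3187, Σw = -391.)
Solving the 3×3 system (Gaussian elimination) gives p = -143629/144312, q = -449075/144312, r = -8003/12026.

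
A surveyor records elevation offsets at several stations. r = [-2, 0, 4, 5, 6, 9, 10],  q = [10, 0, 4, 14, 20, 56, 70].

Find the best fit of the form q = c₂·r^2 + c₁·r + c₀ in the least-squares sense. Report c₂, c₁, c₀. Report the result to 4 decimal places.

Entries of XᵀX: Σr^2·r^2 = 18754, Σr^2·r = 2126, Σr^2 = 262, Σr·r = 262, Σr = 32, Σ1 = 7.
And Σr^2·q = 12710, Σr·q = 1390, Σq = 174.
XᵀX·[c₂, c₁, c₀]ᵀ = Xᵀq becomes [[18754, 2126, 262]; [2126, 262, 32]; [262, 32, 7]]·[c₂, c₁, c₀]ᵀ = [12710, 1390, 174]ᵀ.
Inverting the 3×3 Gram matrix, [c₂, c₁, c₀]ᵀ = [16061/16884, -126271/50652, 16441/25326]ᵀ.

c₂ = 0.9513, c₁ = -2.4929, c₀ = 0.6492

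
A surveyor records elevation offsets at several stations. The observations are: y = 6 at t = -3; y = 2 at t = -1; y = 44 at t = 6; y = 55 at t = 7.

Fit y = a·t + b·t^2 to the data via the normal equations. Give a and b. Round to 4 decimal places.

a = 0.9748, b = 1.0102

The normal equations are: 95·a + 531·b = 629;  531·a + 3779·b = 4335.
Eliminating b: 3779·(row 1) − 531·(row 2) gives 77044·a = 3779·629 − 531·4335 = 75106, so a = 2209/2266.
Then b = (4335 − 531·(2209/2266))/3779 = 2289/2266.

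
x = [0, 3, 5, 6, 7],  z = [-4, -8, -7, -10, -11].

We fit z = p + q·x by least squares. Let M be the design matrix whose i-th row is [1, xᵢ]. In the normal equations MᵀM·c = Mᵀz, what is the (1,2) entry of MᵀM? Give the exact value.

21

Row 1 ↔ basis 1, column 2 ↔ basis x, so (MᵀM)_{1,2} = Σᵢ x = (1)·(0) + (1)·(3) + (1)·(5) + (1)·(6) + (1)·(7) = 21.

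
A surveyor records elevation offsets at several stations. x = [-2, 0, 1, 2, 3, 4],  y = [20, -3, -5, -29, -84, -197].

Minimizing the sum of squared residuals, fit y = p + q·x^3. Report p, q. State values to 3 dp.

p = -3.348, q = -3.021

Compute the Gram sums: Σ1 = 6, Σx^3 = 92, Σx^3·x^3 = 4954.
Moment sums: Σy = -298, Σx^3·y = -15273.
MᵀM·[p, q]ᵀ = Mᵀy becomes [[6, 92]; [92, 4954]]·[p, q]ᵀ = [-298, -15273]ᵀ.
Eliminating q: 4954·(row 1) − 92·(row 2) gives 21260·p = 4954·(-298) − 92·(-15273) = -71176, so p = -17794/5315.
Then q = ((-15273) − 92·(-17794/5315))/4954 = -32111/10630.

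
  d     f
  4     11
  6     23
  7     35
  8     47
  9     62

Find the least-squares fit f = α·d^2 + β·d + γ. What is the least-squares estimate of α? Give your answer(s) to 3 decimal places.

α = 1.248

XᵀX·[α, β, γ]ᵀ = Xᵀf reads: 14610·α + 1864·β + 246·γ = 10749;  1864·α + 246·β + 34·γ = 1361;  246·α + 34·β + 5·γ = 178.
Solving the 3×3 system (Gaussian elimination) gives α = 1695/1358, β = -8079/1358, γ = 9944/679.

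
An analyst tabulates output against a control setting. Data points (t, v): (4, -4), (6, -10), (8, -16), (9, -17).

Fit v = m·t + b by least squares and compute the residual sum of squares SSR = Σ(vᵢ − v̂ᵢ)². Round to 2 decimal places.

From the data, Σt·t = 197, Σt = 27, Σ1 = 4.
Right-hand side: Σt·v = -357, Σv = -47.
Eliminating b: 4·(row 1) − 27·(row 2) gives 59·m = 4·(-357) − 27·(-47) = -159, so m = -159/59.
Then b = ((-47) − 27·(-159/59))/4 = 380/59.
Residuals: 20/59, -16/59, -52/59, 48/59; SSR = 96/59.

SSR = 1.63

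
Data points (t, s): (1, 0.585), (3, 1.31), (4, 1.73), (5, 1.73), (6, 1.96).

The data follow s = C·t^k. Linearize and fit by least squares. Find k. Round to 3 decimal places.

k = 0.687

Let Y = ln s. Fitting Y = k·ln t + ln C by least squares:
Σln t = 5.8861, Σ(ln t)² = 8.9295, Σln s = 1.5031, Σln t·ln s = 3.1444.
Equations: 8.9295·k + 5.8861·ln C = 3.1444;  5.8861·k + 5·ln C = 1.5031.
Δ = 8.9295·5 − (5.8861)² = 10.0010; k = (3.1444·5 − 5.8861·1.5031)/10.0010 = 0.68742, ln C = (8.9295·1.5031 − 5.8861·3.1444)/10.0010 = -0.50863.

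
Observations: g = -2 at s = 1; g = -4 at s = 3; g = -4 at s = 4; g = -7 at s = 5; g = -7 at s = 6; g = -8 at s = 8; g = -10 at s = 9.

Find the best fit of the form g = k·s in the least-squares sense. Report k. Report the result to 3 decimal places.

k = -1.125

From the data, Σs·s = 232.
And Σs·g = -261.
Normal equations: [[232]]·[k]ᵀ = [-261]ᵀ.
k = (-261)/232 = -1.125.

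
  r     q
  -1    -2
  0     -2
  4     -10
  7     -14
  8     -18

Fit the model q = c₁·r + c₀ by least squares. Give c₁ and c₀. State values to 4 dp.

AᵀA·[c₁, c₀]ᵀ = Aᵀq reads: 130·c₁ + 18·c₀ = -280;  18·c₁ + 5·c₀ = -46.
(Σr·r = 130, Σr = 18, Σ1 = 5, Σr·q = -280, Σq = -46.)
Eliminating c₀: 5·(row 1) − 18·(row 2) gives 326·c₁ = 5·(-280) − 18·(-46) = -572, so c₁ = -286/163.
Then c₀ = ((-46) − 18·(-286/163))/5 = -470/163.

c₁ = -1.7546, c₀ = -2.8834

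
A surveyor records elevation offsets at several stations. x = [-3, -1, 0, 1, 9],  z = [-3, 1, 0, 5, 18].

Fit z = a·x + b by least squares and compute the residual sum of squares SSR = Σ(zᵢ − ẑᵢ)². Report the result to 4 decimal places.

SSR = 6.1769

Entries of AᵀA: Σx·x = 92, Σx = 6, Σ1 = 5.
Moment sums: Σx·z = 175, Σz = 21.
det = 92·5 − 6² = 424.
a = (175·5 − 6·21)/424 = 749/424; b = (92·21 − 6·175)/424 = 441/212.
Residuals: 93/424, 291/424, -441/212, 489/424, 9/424; SSR = 2619/424.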